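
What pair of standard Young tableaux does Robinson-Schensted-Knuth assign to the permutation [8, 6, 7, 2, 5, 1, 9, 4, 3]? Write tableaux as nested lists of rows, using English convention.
Insert each entry of the permutation into P by Schensted row insertion, recording in Q the position of each new cell.

Insert 8: appended to row 1. P = [[8]].
Insert 6: 6 bumps 8 from row 1; 8 starts row 2. P = [[6], [8]].
Insert 7: appended to row 1. P = [[6, 7], [8]].
Insert 2: 2 bumps 6 from row 1; 6 bumps 8 from row 2; 8 starts row 3. P = [[2, 7], [6], [8]].
Insert 5: 5 bumps 7 from row 1; 7 appends to row 2. P = [[2, 5], [6, 7], [8]].
Insert 1: 1 bumps 2 from row 1; 2 bumps 6 from row 2; 6 bumps 8 from row 3; 8 starts row 4. P = [[1, 5], [2, 7], [6], [8]].
Insert 9: appended to row 1. P = [[1, 5, 9], [2, 7], [6], [8]].
Insert 4: 4 bumps 5 from row 1; 5 bumps 7 from row 2; 7 appends to row 3. P = [[1, 4, 9], [2, 5], [6, 7], [8]].
Insert 3: 3 bumps 4 from row 1; 4 bumps 5 from row 2; 5 bumps 6 from row 3; 6 bumps 8 from row 4; 8 starts row 5. P = [[1, 3, 9], [2, 4], [5, 7], [6], [8]].

So P = [[1, 3, 9], [2, 4], [5, 7], [6], [8]], Q = [[1, 3, 7], [2, 5], [4, 8], [6], [9]].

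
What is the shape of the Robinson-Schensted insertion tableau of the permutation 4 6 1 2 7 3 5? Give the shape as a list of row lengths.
Row-insert each entry into an empty tableau.

After inserting 4: P = [[4]].
After inserting 6: P = [[4, 6]].
After inserting 1: P = [[1, 6], [4]].
After inserting 2: P = [[1, 2], [4, 6]].
After inserting 7: P = [[1, 2, 7], [4, 6]].
After inserting 3: P = [[1, 2, 3], [4, 6, 7]].
After inserting 5: P = [[1, 2, 3, 5], [4, 6, 7]].

The final insertion tableau P = [[1, 2, 3, 5], [4, 6, 7]] has shape [4, 3].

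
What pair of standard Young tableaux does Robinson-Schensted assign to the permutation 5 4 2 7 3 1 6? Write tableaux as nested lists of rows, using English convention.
P = [[1, 3, 6], [2, 7], [4], [5]], Q = [[1, 4, 7], [2, 5], [3], [6]]

Insert each entry of the permutation into P by Schensted row insertion, recording in Q the position of each new cell.

Insert 5: appended to row 1. P = [[5]].
Insert 4: 4 bumps 5 from row 1; 5 starts row 2. P = [[4], [5]].
Insert 2: 2 bumps 4 from row 1; 4 bumps 5 from row 2; 5 starts row 3. P = [[2], [4], [5]].
Insert 7: appended to row 1. P = [[2, 7], [4], [5]].
Insert 3: 3 bumps 7 from row 1; 7 appends to row 2. P = [[2, 3], [4, 7], [5]].
Insert 1: 1 bumps 2 from row 1; 2 bumps 4 from row 2; 4 bumps 5 from row 3; 5 starts row 4. P = [[1, 3], [2, 7], [4], [5]].
Insert 6: appended to row 1. P = [[1, 3, 6], [2, 7], [4], [5]].

So P = [[1, 3, 6], [2, 7], [4], [5]], Q = [[1, 4, 7], [2, 5], [3], [6]].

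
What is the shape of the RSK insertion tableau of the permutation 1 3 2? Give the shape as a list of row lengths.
Row-insert each entry into an empty tableau.

After inserting 1: P = [[1]].
After inserting 3: P = [[1, 3]].
After inserting 2: P = [[1, 2], [3]].

The final insertion tableau P = [[1, 2], [3]] has shape [2, 1].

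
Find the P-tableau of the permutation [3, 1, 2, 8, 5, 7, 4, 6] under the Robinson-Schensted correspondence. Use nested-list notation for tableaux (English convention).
P = [[1, 2, 4, 6], [3, 5, 7], [8]]

Insert 3: appended to row 1. P = [[3]].
Insert 1: 1 bumps 3 from row 1; 3 starts row 2. P = [[1], [3]].
Insert 2: appended to row 1. P = [[1, 2], [3]].
Insert 8: appended to row 1. P = [[1, 2, 8], [3]].
Insert 5: 5 bumps 8 from row 1; 8 appends to row 2. P = [[1, 2, 5], [3, 8]].
Insert 7: appended to row 1. P = [[1, 2, 5, 7], [3, 8]].
Insert 4: 4 bumps 5 from row 1; 5 bumps 8 from row 2; 8 starts row 3. P = [[1, 2, 4, 7], [3, 5], [8]].
Insert 6: 6 bumps 7 from row 1; 7 appends to row 2. P = [[1, 2, 4, 6], [3, 5, 7], [8]].

So P = [[1, 2, 4, 6], [3, 5, 7], [8]].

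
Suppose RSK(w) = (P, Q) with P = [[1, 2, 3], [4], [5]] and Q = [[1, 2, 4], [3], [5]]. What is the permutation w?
1 5 2 4 3

Reverse the RSK construction: for i from n down to 1, find the cell of Q containing i, remove the entry at that cell from P, and reverse-bump it up through P; the value ejected from row 1 is w(i).

Step i=5: Q has 5 at row 3, column 1; remove 5 from row 3 of P and reverse-bump: 5 enters row 2 and ejects 4; 4 enters row 1 and ejects 3. So w(5) = 3. P is now [[1, 2, 4], [5]].
Step i=4: Q has 4 at row 1, column 3; remove that cell from P, ejecting 4. So w(4) = 4. P is now [[1, 2], [5]].
Step i=3: Q has 3 at row 2, column 1; remove 5 from row 2 of P and reverse-bump: 5 enters row 1 and ejects 2. So w(3) = 2. P is now [[1, 5]].
Step i=2: Q has 2 at row 1, column 2; remove that cell from P, ejecting 5. So w(2) = 5. P is now [[1]].
Step i=1: Q has 1 at row 1, column 1; remove that cell from P, ejecting 1. So w(1) = 1. P is now [].

So w = 1 5 2 4 3.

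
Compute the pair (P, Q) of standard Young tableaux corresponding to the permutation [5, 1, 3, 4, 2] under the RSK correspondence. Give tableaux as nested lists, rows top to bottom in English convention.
Insert each entry of the permutation into P by Schensted row insertion, recording in Q the position of each new cell.

Insert 5: appended to row 1. P = [[5]].
Insert 1: 1 bumps 5 from row 1; 5 starts row 2. P = [[1], [5]].
Insert 3: appended to row 1. P = [[1, 3], [5]].
Insert 4: appended to row 1. P = [[1, 3, 4], [5]].
Insert 2: 2 bumps 3 from row 1; 3 bumps 5 from row 2; 5 starts row 3. P = [[1, 2, 4], [3], [5]].

So P = [[1, 2, 4], [3], [5]], Q = [[1, 3, 4], [2], [5]].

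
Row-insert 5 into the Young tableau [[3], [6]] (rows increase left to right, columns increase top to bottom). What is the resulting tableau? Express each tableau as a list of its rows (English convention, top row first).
5 is larger than every entry of row 1, so it is appended to row 1. The new tableau is [[3, 5], [6]].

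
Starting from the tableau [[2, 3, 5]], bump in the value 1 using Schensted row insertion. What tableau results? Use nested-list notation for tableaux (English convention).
[[1, 3, 5], [2]]

In row 1, 1 replaces 2 (the leftmost entry greater than 1); 2 is bumped to row 2. 2 starts a new row 2. The new tableau is [[1, 3, 5], [2]].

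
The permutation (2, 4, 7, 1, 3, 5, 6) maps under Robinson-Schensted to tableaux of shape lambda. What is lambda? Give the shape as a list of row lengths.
[4, 3]

Row-insert each entry into an empty tableau.

After inserting 2: P = [[2]].
After inserting 4: P = [[2, 4]].
After inserting 7: P = [[2, 4, 7]].
After inserting 1: P = [[1, 4, 7], [2]].
After inserting 3: P = [[1, 3, 7], [2, 4]].
After inserting 5: P = [[1, 3, 5], [2, 4, 7]].
After inserting 6: P = [[1, 3, 5, 6], [2, 4, 7]].

The final insertion tableau P = [[1, 3, 5, 6], [2, 4, 7]] has shape [4, 3].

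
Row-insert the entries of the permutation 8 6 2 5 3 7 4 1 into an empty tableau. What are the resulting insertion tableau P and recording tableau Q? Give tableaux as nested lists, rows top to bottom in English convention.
Insert each entry of the permutation into P by Schensted row insertion, recording in Q the position of each new cell.

Insert 8: appended to row 1. P = [[8]], Q = [[1]].
Insert 6: 6 bumps 8 from row 1; 8 starts row 2. P = [[6], [8]], Q = [[1], [2]].
Insert 2: 2 bumps 6 from row 1; 6 bumps 8 from row 2; 8 starts row 3. P = [[2], [6], [8]], Q = [[1], [2], [3]].
Insert 5: appended to row 1. P = [[2, 5], [6], [8]], Q = [[1, 4], [2], [3]].
Insert 3: 3 bumps 5 from row 1; 5 bumps 6 from row 2; 6 bumps 8 from row 3; 8 starts row 4. P = [[2, 3], [5], [6], [8]], Q = [[1, 4], [2], [3], [5]].
Insert 7: appended to row 1. P = [[2, 3, 7], [5], [6], [8]], Q = [[1, 4, 6], [2], [3], [5]].
Insert 4: 4 bumps 7 from row 1; 7 appends to row 2. P = [[2, 3, 4], [5, 7], [6], [8]], Q = [[1, 4, 6], [2, 7], [3], [5]].
Insert 1: 1 bumps 2 from row 1; 2 bumps 5 from row 2; 5 bumps 6 from row 3; 6 bumps 8 from row 4; 8 starts row 5. P = [[1, 3, 4], [2, 7], [5], [6], [8]], Q = [[1, 4, 6], [2, 7], [3], [5], [8]].

So P = [[1, 3, 4], [2, 7], [5], [6], [8]], Q = [[1, 4, 6], [2, 7], [3], [5], [8]].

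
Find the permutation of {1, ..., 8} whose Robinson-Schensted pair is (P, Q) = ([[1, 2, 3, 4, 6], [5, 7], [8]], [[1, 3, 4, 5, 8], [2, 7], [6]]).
8 1 2 5 7 3 4 6

Reverse the RSK construction: for i from n down to 1, find the cell of Q containing i, remove the entry at that cell from P, and reverse-bump it up through P; the value ejected from row 1 is w(i).

Step i=8: Q has 8 at row 1, column 5; remove that cell from P, ejecting 6. So w(8) = 6. P is now [[1, 2, 3, 4], [5, 7], [8]].
Step i=7: Q has 7 at row 2, column 2; remove 7 from row 2 of P and reverse-bump: 7 enters row 1 and ejects 4. So w(7) = 4. P is now [[1, 2, 3, 7], [5], [8]].
Step i=6: Q has 6 at row 3, column 1; remove 8 from row 3 of P and reverse-bump: 8 enters row 2 and ejects 5; 5 enters row 1 and ejects 3. So w(6) = 3. P is now [[1, 2, 5, 7], [8]].
Step i=5: Q has 5 at row 1, column 4; remove that cell from P, ejecting 7. So w(5) = 7. P is now [[1, 2, 5], [8]].
Step i=4: Q has 4 at row 1, column 3; remove that cell from P, ejecting 5. So w(4) = 5. P is now [[1, 2], [8]].
Step i=3: Q has 3 at row 1, column 2; remove that cell from P, ejecting 2. So w(3) = 2. P is now [[1], [8]].
Step i=2: Q has 2 at row 2, column 1; remove 8 from row 2 of P and reverse-bump: 8 enters row 1 and ejects 1. So w(2) = 1. P is now [[8]].
Step i=1: Q has 1 at row 1, column 1; remove that cell from P, ejecting 8. So w(1) = 8. P is now [].

So w = 8 1 2 5 7 3 4 6.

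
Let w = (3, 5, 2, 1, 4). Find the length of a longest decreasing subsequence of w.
3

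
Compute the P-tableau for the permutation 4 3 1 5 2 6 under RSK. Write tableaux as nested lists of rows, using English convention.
P = [[1, 2, 6], [3, 5], [4]]

Insert 4: appended to row 1. P = [[4]].
Insert 3: 3 bumps 4 from row 1; 4 starts row 2. P = [[3], [4]].
Insert 1: 1 bumps 3 from row 1; 3 bumps 4 from row 2; 4 starts row 3. P = [[1], [3], [4]].
Insert 5: appended to row 1. P = [[1, 5], [3], [4]].
Insert 2: 2 bumps 5 from row 1; 5 appends to row 2. P = [[1, 2], [3, 5], [4]].
Insert 6: appended to row 1. P = [[1, 2, 6], [3, 5], [4]].

So P = [[1, 2, 6], [3, 5], [4]].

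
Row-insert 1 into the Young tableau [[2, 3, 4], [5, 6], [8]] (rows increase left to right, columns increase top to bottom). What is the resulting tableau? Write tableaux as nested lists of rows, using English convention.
In row 1, 1 replaces 2 (the leftmost entry greater than 1); 2 is bumped to row 2. In row 2, 2 replaces 5 (the leftmost entry greater than 2); 5 is bumped to row 3. In row 3, 5 replaces 8 (the leftmost entry greater than 5); 8 is bumped to row 4. 8 starts a new row 4. The new tableau is [[1, 3, 4], [2, 6], [5], [8]].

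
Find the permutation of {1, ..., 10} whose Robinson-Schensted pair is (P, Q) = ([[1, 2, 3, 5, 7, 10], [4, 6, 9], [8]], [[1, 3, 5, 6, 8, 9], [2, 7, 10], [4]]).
Reverse the RSK construction: for i from n down to 1, find the cell of Q containing i, remove the entry at that cell from P, and reverse-bump it up through P; the value ejected from row 1 is w(i).

Step i=10: Q has 10 at row 2, column 3; remove 9 from row 2 of P and reverse-bump: 9 enters row 1 and ejects 7. So w(10) = 7. P is now [[1, 2, 3, 5, 9, 10], [4, 6], [8]].
Step i=9: Q has 9 at row 1, column 6; remove that cell from P, ejecting 10. So w(9) = 10. P is now [[1, 2, 3, 5, 9], [4, 6], [8]].
Step i=8: Q has 8 at row 1, column 5; remove that cell from P, ejecting 9. So w(8) = 9. P is now [[1, 2, 3, 5], [4, 6], [8]].
Step i=7: Q has 7 at row 2, column 2; remove 6 from row 2 of P and reverse-bump: 6 enters row 1 and ejects 5. So w(7) = 5. P is now [[1, 2, 3, 6], [4], [8]].
Step i=6: Q has 6 at row 1, column 4; remove that cell from P, ejecting 6. So w(6) = 6. P is now [[1, 2, 3], [4], [8]].
Step i=5: Q has 5 at row 1, column 3; remove that cell from P, ejecting 3. So w(5) = 3. P is now [[1, 2], [4], [8]].
Step i=4: Q has 4 at row 3, column 1; remove 8 from row 3 of P and reverse-bump: 8 enters row 2 and ejects 4; 4 enters row 1 and ejects 2. So w(4) = 2. P is now [[1, 4], [8]].
Step i=3: Q has 3 at row 1, column 2; remove that cell from P, ejecting 4. So w(3) = 4. P is now [[1], [8]].
Step i=2: Q has 2 at row 2, column 1; remove 8 from row 2 of P and reverse-bump: 8 enters row 1 and ejects 1. So w(2) = 1. P is now [[8]].
Step i=1: Q has 1 at row 1, column 1; remove that cell from P, ejecting 8. So w(1) = 8. P is now [].

So w = 8 1 4 2 3 6 5 9 10 7.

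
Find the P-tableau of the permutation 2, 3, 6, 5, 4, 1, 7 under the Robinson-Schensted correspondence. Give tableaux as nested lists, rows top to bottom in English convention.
Insert 2: appended to row 1. P = [[2]].
Insert 3: appended to row 1. P = [[2, 3]].
Insert 6: appended to row 1. P = [[2, 3, 6]].
Insert 5: 5 bumps 6 from row 1; 6 starts row 2. P = [[2, 3, 5], [6]].
Insert 4: 4 bumps 5 from row 1; 5 bumps 6 from row 2; 6 starts row 3. P = [[2, 3, 4], [5], [6]].
Insert 1: 1 bumps 2 from row 1; 2 bumps 5 from row 2; 5 bumps 6 from row 3; 6 starts row 4. P = [[1, 3, 4], [2], [5], [6]].
Insert 7: appended to row 1. P = [[1, 3, 4, 7], [2], [5], [6]].

So P = [[1, 3, 4, 7], [2], [5], [6]].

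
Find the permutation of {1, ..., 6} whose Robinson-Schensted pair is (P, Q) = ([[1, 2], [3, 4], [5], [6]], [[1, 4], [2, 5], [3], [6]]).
6 3 1 5 4 2

Reverse the RSK construction: for i from n down to 1, find the cell of Q containing i, remove the entry at that cell from P, and reverse-bump it up through P; the value ejected from row 1 is w(i).

Step i=6: Q has 6 at row 4, column 1; remove 6 from row 4 of P and reverse-bump: 6 enters row 3 and ejects 5; 5 enters row 2 and ejects 4; 4 enters row 1 and ejects 2. So w(6) = 2. P is now [[1, 4], [3, 5], [6]].
Step i=5: Q has 5 at row 2, column 2; remove 5 from row 2 of P and reverse-bump: 5 enters row 1 and ejects 4. So w(5) = 4. P is now [[1, 5], [3], [6]].
Step i=4: Q has 4 at row 1, column 2; remove that cell from P, ejecting 5. So w(4) = 5. P is now [[1], [3], [6]].
Step i=3: Q has 3 at row 3, column 1; remove 6 from row 3 of P and reverse-bump: 6 enters row 2 and ejects 3; 3 enters row 1 and ejects 1. So w(3) = 1. P is now [[3], [6]].
Step i=2: Q has 2 at row 2, column 1; remove 6 from row 2 of P and reverse-bump: 6 enters row 1 and ejects 3. So w(2) = 3. P is now [[6]].
Step i=1: Q has 1 at row 1, column 1; remove that cell from P, ejecting 6. So w(1) = 6. P is now [].

So w = 6 3 1 5 4 2.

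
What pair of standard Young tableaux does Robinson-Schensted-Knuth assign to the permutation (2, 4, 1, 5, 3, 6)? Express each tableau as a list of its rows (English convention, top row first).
P = [[1, 3, 5, 6], [2, 4]], Q = [[1, 2, 4, 6], [3, 5]]

Insert each entry of the permutation into P by Schensted row insertion, recording in Q the position of each new cell.

Insert 2: appended to row 1. P = [[2]], Q = [[1]].
Insert 4: appended to row 1. P = [[2, 4]], Q = [[1, 2]].
Insert 1: 1 bumps 2 from row 1; 2 starts row 2. P = [[1, 4], [2]], Q = [[1, 2], [3]].
Insert 5: appended to row 1. P = [[1, 4, 5], [2]], Q = [[1, 2, 4], [3]].
Insert 3: 3 bumps 4 from row 1; 4 appends to row 2. P = [[1, 3, 5], [2, 4]], Q = [[1, 2, 4], [3, 5]].
Insert 6: appended to row 1. P = [[1, 3, 5, 6], [2, 4]], Q = [[1, 2, 4, 6], [3, 5]].

So P = [[1, 3, 5, 6], [2, 4]], Q = [[1, 2, 4, 6], [3, 5]].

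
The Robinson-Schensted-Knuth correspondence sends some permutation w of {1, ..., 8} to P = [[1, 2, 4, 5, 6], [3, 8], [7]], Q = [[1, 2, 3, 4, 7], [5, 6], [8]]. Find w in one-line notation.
Reverse the RSK construction: for i from n down to 1, find the cell of Q containing i, remove the entry at that cell from P, and reverse-bump it up through P; the value ejected from row 1 is w(i).

Step i=8: Q has 8 at row 3, column 1; remove 7 from row 3 of P and reverse-bump: 7 enters row 2 and ejects 3; 3 enters row 1 and ejects 2. So w(8) = 2. P is now [[1, 3, 4, 5, 6], [7, 8]].
Step i=7: Q has 7 at row 1, column 5; remove that cell from P, ejecting 6. So w(7) = 6. P is now [[1, 3, 4, 5], [7, 8]].
Step i=6: Q has 6 at row 2, column 2; remove 8 from row 2 of P and reverse-bump: 8 enters row 1 and ejects 5. So w(6) = 5. P is now [[1, 3, 4, 8], [7]].
Step i=5: Q has 5 at row 2, column 1; remove 7 from row 2 of P and reverse-bump: 7 enters row 1 and ejects 4. So w(5) = 4. P is now [[1, 3, 7, 8]].
Step i=4: Q has 4 at row 1, column 4; remove that cell from P, ejecting 8. So w(4) = 8. P is now [[1, 3, 7]].
Step i=3: Q has 3 at row 1, column 3; remove that cell from P, ejecting 7. So w(3) = 7. P is now [[1, 3]].
Step i=2: Q has 2 at row 1, column 2; remove that cell from P, ejecting 3. So w(2) = 3. P is now [[1]].
Step i=1: Q has 1 at row 1, column 1; remove that cell from P, ejecting 1. So w(1) = 1. P is now [].

So w = 1 3 7 8 4 5 6 2.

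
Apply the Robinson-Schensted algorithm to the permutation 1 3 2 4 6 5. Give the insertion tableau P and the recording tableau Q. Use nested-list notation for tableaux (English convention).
Insert each entry of the permutation into P by Schensted row insertion, recording in Q the position of each new cell.

After inserting 1: P = [[1]].
After inserting 3: P = [[1, 3]].
After inserting 2: P = [[1, 2], [3]].
After inserting 4: P = [[1, 2, 4], [3]].
After inserting 6: P = [[1, 2, 4, 6], [3]].
After inserting 5: P = [[1, 2, 4, 5], [3, 6]].

So P = [[1, 2, 4, 5], [3, 6]], Q = [[1, 2, 4, 5], [3, 6]].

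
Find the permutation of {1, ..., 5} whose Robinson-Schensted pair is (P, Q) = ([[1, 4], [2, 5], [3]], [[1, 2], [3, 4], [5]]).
Reverse the RSK construction: for i from n down to 1, find the cell of Q containing i, remove the entry at that cell from P, and reverse-bump it up through P; the value ejected from row 1 is w(i).

Step i=5: Q has 5 at row 3, column 1; remove 3 from row 3 of P and reverse-bump: 3 enters row 2 and ejects 2; 2 enters row 1 and ejects 1. So w(5) = 1. P is now [[2, 4], [3, 5]].
Step i=4: Q has 4 at row 2, column 2; remove 5 from row 2 of P and reverse-bump: 5 enters row 1 and ejects 4. So w(4) = 4. P is now [[2, 5], [3]].
Step i=3: Q has 3 at row 2, column 1; remove 3 from row 2 of P and reverse-bump: 3 enters row 1 and ejects 2. So w(3) = 2. P is now [[3, 5]].
Step i=2: Q has 2 at row 1, column 2; remove that cell from P, ejecting 5. So w(2) = 5. P is now [[3]].
Step i=1: Q has 1 at row 1, column 1; remove that cell from P, ejecting 3. So w(1) = 3. P is now [].

So w = 3 5 2 4 1.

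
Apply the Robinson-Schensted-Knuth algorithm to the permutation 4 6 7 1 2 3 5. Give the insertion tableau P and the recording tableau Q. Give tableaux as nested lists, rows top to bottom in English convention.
Insert each entry of the permutation into P by Schensted row insertion, recording in Q the position of each new cell.

Insert 4: appended to row 1. P = [[4]].
Insert 6: appended to row 1. P = [[4, 6]].
Insert 7: appended to row 1. P = [[4, 6, 7]].
Insert 1: 1 bumps 4 from row 1; 4 starts row 2. P = [[1, 6, 7], [4]].
Insert 2: 2 bumps 6 from row 1; 6 appends to row 2. P = [[1, 2, 7], [4, 6]].
Insert 3: 3 bumps 7 from row 1; 7 appends to row 2. P = [[1, 2, 3], [4, 6, 7]].
Insert 5: appended to row 1. P = [[1, 2, 3, 5], [4, 6, 7]].

So P = [[1, 2, 3, 5], [4, 6, 7]], Q = [[1, 2, 3, 7], [4, 5, 6]].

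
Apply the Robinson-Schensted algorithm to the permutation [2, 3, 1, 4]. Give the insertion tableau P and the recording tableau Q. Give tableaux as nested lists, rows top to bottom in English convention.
Insert each entry of the permutation into P by Schensted row insertion, recording in Q the position of each new cell.

Insert 2: appended to row 1. P = [[2]].
Insert 3: appended to row 1. P = [[2, 3]].
Insert 1: 1 bumps 2 from row 1; 2 starts row 2. P = [[1, 3], [2]].
Insert 4: appended to row 1. P = [[1, 3, 4], [2]].

So P = [[1, 3, 4], [2]], Q = [[1, 2, 4], [3]].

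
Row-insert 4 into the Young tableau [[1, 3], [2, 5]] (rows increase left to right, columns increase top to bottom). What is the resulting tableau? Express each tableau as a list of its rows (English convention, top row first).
4 is larger than every entry of row 1, so it is appended to row 1. The new tableau is [[1, 3, 4], [2, 5]].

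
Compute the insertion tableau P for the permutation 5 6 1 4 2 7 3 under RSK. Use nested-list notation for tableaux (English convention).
P = [[1, 2, 3], [4, 6, 7], [5]]

After inserting 5: P = [[5]].
After inserting 6: P = [[5, 6]].
After inserting 1: P = [[1, 6], [5]].
After inserting 4: P = [[1, 4], [5, 6]].
After inserting 2: P = [[1, 2], [4, 6], [5]].
After inserting 7: P = [[1, 2, 7], [4, 6], [5]].
After inserting 3: P = [[1, 2, 3], [4, 6, 7], [5]].

So P = [[1, 2, 3], [4, 6, 7], [5]].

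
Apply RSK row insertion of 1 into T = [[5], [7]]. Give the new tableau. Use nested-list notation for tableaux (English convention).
[[1], [5], [7]]

In row 1, 1 replaces 5 (the leftmost entry greater than 1); 5 is bumped to row 2. In row 2, 5 replaces 7 (the leftmost entry greater than 5); 7 is bumped to row 3. 7 starts a new row 3. The new tableau is [[1], [5], [7]].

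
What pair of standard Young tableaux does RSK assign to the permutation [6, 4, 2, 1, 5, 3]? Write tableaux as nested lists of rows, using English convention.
P = [[1, 3], [2, 5], [4], [6]], Q = [[1, 5], [2, 6], [3], [4]]

Insert each entry of the permutation into P by Schensted row insertion, recording in Q the position of each new cell.

Insert 6: appended to row 1. P = [[6]], Q = [[1]].
Insert 4: 4 bumps 6 from row 1; 6 starts row 2. P = [[4], [6]], Q = [[1], [2]].
Insert 2: 2 bumps 4 from row 1; 4 bumps 6 from row 2; 6 starts row 3. P = [[2], [4], [6]], Q = [[1], [2], [3]].
Insert 1: 1 bumps 2 from row 1; 2 bumps 4 from row 2; 4 bumps 6 from row 3; 6 starts row 4. P = [[1], [2], [4], [6]], Q = [[1], [2], [3], [4]].
Insert 5: appended to row 1. P = [[1, 5], [2], [4], [6]], Q = [[1, 5], [2], [3], [4]].
Insert 3: 3 bumps 5 from row 1; 5 appends to row 2. P = [[1, 3], [2, 5], [4], [6]], Q = [[1, 5], [2, 6], [3], [4]].

So P = [[1, 3], [2, 5], [4], [6]], Q = [[1, 5], [2, 6], [3], [4]].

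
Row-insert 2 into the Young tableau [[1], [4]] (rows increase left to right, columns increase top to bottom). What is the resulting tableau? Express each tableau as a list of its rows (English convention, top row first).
[[1, 2], [4]]

2 is larger than every entry of row 1, so it is appended to row 1. The new tableau is [[1, 2], [4]].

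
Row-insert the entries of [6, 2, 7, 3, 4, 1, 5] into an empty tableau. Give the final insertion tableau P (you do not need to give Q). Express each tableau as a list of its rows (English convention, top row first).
P = [[1, 3, 4, 5], [2, 7], [6]]

After inserting 6: P = [[6]].
After inserting 2: P = [[2], [6]].
After inserting 7: P = [[2, 7], [6]].
After inserting 3: P = [[2, 3], [6, 7]].
After inserting 4: P = [[2, 3, 4], [6, 7]].
After inserting 1: P = [[1, 3, 4], [2, 7], [6]].
After inserting 5: P = [[1, 3, 4, 5], [2, 7], [6]].

So P = [[1, 3, 4, 5], [2, 7], [6]].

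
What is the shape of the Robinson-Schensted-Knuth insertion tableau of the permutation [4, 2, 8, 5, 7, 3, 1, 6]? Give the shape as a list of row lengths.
Row-insert each entry into an empty tableau.

After inserting 4: P = [[4]].
After inserting 2: P = [[2], [4]].
After inserting 8: P = [[2, 8], [4]].
After inserting 5: P = [[2, 5], [4, 8]].
After inserting 7: P = [[2, 5, 7], [4, 8]].
After inserting 3: P = [[2, 3, 7], [4, 5], [8]].
After inserting 1: P = [[1, 3, 7], [2, 5], [4], [8]].
After inserting 6: P = [[1, 3, 6], [2, 5, 7], [4], [8]].

The final insertion tableau P = [[1, 3, 6], [2, 5, 7], [4], [8]] has shape [3, 3, 1, 1].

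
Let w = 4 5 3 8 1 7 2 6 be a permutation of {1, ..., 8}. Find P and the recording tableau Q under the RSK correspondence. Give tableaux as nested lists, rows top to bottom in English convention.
Insert each entry of the permutation into P by Schensted row insertion, recording in Q the position of each new cell.

Insert 4: appended to row 1. P = [[4]].
Insert 5: appended to row 1. P = [[4, 5]].
Insert 3: 3 bumps 4 from row 1; 4 starts row 2. P = [[3, 5], [4]].
Insert 8: appended to row 1. P = [[3, 5, 8], [4]].
Insert 1: 1 bumps 3 from row 1; 3 bumps 4 from row 2; 4 starts row 3. P = [[1, 5, 8], [3], [4]].
Insert 7: 7 bumps 8 from row 1; 8 appends to row 2. P = [[1, 5, 7], [3, 8], [4]].
Insert 2: 2 bumps 5 from row 1; 5 bumps 8 from row 2; 8 appends to row 3. P = [[1, 2, 7], [3, 5], [4, 8]].
Insert 6: 6 bumps 7 from row 1; 7 appends to row 2. P = [[1, 2, 6], [3, 5, 7], [4, 8]].

So P = [[1, 2, 6], [3, 5, 7], [4, 8]], Q = [[1, 2, 4], [3, 6, 8], [5, 7]].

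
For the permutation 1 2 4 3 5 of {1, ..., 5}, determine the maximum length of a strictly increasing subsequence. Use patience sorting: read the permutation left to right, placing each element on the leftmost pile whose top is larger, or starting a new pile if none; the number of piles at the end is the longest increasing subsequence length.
4

1: new pile. tops = [1]
2: new pile. tops = [1, 2]
4: new pile. tops = [1, 2, 4]
3: onto pile 3 (replacing 4). tops = [1, 2, 3]
5: new pile. tops = [1, 2, 3, 5]

4 piles, so the longest increasing subsequence has length 4.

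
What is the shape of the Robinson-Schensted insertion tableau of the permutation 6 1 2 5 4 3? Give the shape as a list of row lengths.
[3, 1, 1, 1]

RSK row insertion gives P = [[1, 2, 3], [4], [5], [6]], which has shape [3, 1, 1, 1].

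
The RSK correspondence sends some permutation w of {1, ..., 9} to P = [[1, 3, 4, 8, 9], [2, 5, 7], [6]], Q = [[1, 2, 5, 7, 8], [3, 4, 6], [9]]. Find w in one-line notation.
Reverse the RSK construction: for i from n down to 1, find the cell of Q containing i, remove the entry at that cell from P, and reverse-bump it up through P; the value ejected from row 1 is w(i).

Step i=9: Q has 9 at row 3, column 1; remove 6 from row 3 of P and reverse-bump: 6 enters row 2 and ejects 5; 5 enters row 1 and ejects 4. So w(9) = 4. P is now [[1, 3, 5, 8, 9], [2, 6, 7]].
Step i=8: Q has 8 at row 1, column 5; remove that cell from P, ejecting 9. So w(8) = 9. P is now [[1, 3, 5, 8], [2, 6, 7]].
Step i=7: Q has 7 at row 1, column 4; remove that cell from P, ejecting 8. So w(7) = 8. P is now [[1, 3, 5], [2, 6, 7]].
Step i=6: Q has 6 at row 2, column 3; remove 7 from row 2 of P and reverse-bump: 7 enters row 1 and ejects 5. So w(6) = 5. P is now [[1, 3, 7], [2, 6]].
Step i=5: Q has 5 at row 1, column 3; remove that cell from P, ejecting 7. So w(5) = 7. P is now [[1, 3], [2, 6]].
Step i=4: Q has 4 at row 2, column 2; remove 6 from row 2 of P and reverse-bump: 6 enters row 1 and ejects 3. So w(4) = 3. P is now [[1, 6], [2]].
Step i=3: Q has 3 at row 2, column 1; remove 2 from row 2 of P and reverse-bump: 2 enters row 1 and ejects 1. So w(3) = 1. P is now [[2, 6]].
Step i=2: Q has 2 at row 1, column 2; remove that cell from P, ejecting 6. So w(2) = 6. P is now [[2]].
Step i=1: Q has 1 at row 1, column 1; remove that cell from P, ejecting 2. So w(1) = 2. P is now [].

So w = 2 6 1 3 7 5 8 9 4.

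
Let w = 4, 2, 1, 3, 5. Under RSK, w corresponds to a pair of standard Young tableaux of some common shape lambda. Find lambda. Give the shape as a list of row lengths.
[3, 1, 1]

RSK row insertion gives P = [[1, 3, 5], [2], [4]], which has shape [3, 1, 1].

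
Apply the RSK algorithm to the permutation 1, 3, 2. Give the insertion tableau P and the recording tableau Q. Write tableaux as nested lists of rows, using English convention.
P = [[1, 2], [3]], Q = [[1, 2], [3]]

Insert each entry of the permutation into P by Schensted row insertion, recording in Q the position of each new cell.

Insert 1: appended to row 1. P = [[1]], Q = [[1]].
Insert 3: appended to row 1. P = [[1, 3]], Q = [[1, 2]].
Insert 2: 2 bumps 3 from row 1; 3 starts row 2. P = [[1, 2], [3]], Q = [[1, 2], [3]].

So P = [[1, 2], [3]], Q = [[1, 2], [3]].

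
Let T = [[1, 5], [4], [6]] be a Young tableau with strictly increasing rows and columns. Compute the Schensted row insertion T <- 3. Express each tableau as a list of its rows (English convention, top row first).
In row 1, 3 replaces 5 (the leftmost entry greater than 3); 5 is bumped to row 2. 5 is appended to row 2. The new tableau is [[1, 3], [4, 5], [6]].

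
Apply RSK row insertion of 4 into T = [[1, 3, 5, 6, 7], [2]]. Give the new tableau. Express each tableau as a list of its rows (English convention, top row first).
In row 1, 4 replaces 5 (the leftmost entry greater than 4); 5 is bumped to row 2. 5 is appended to row 2. The new tableau is [[1, 3, 4, 6, 7], [2, 5]].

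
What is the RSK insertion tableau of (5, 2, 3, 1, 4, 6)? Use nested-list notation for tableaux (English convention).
P = [[1, 3, 4, 6], [2], [5]]

Insert 5: appended to row 1. P = [[5]].
Insert 2: 2 bumps 5 from row 1; 5 starts row 2. P = [[2], [5]].
Insert 3: appended to row 1. P = [[2, 3], [5]].
Insert 1: 1 bumps 2 from row 1; 2 bumps 5 from row 2; 5 starts row 3. P = [[1, 3], [2], [5]].
Insert 4: appended to row 1. P = [[1, 3, 4], [2], [5]].
Insert 6: appended to row 1. P = [[1, 3, 4, 6], [2], [5]].

So P = [[1, 3, 4, 6], [2], [5]].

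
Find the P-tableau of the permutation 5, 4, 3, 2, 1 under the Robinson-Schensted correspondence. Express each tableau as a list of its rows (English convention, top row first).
P = [[1], [2], [3], [4], [5]]

Insert 5: appended to row 1. P = [[5]].
Insert 4: 4 bumps 5 from row 1; 5 starts row 2. P = [[4], [5]].
Insert 3: 3 bumps 4 from row 1; 4 bumps 5 from row 2; 5 starts row 3. P = [[3], [4], [5]].
Insert 2: 2 bumps 3 from row 1; 3 bumps 4 from row 2; 4 bumps 5 from row 3; 5 starts row 4. P = [[2], [3], [4], [5]].
Insert 1: 1 bumps 2 from row 1; 2 bumps 3 from row 2; 3 bumps 4 from row 3; 4 bumps 5 from row 4; 5 starts row 5. P = [[1], [2], [3], [4], [5]].

So P = [[1], [2], [3], [4], [5]].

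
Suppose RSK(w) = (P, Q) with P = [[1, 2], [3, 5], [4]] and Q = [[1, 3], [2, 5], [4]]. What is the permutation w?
4 3 5 1 2

Reverse the RSK construction: for i from n down to 1, find the cell of Q containing i, remove the entry at that cell from P, and reverse-bump it up through P; the value ejected from row 1 is w(i).

Step i=5: Q has 5 at row 2, column 2; remove 5 from row 2 of P and reverse-bump: 5 enters row 1 and ejects 2. So w(5) = 2. P is now [[1, 5], [3], [4]].
Step i=4: Q has 4 at row 3, column 1; remove 4 from row 3 of P and reverse-bump: 4 enters row 2 and ejects 3; 3 enters row 1 and ejects 1. So w(4) = 1. P is now [[3, 5], [4]].
Step i=3: Q has 3 at row 1, column 2; remove that cell from P, ejecting 5. So w(3) = 5. P is now [[3], [4]].
Step i=2: Q has 2 at row 2, column 1; remove 4 from row 2 of P and reverse-bump: 4 enters row 1 and ejects 3. So w(2) = 3. P is now [[4]].
Step i=1: Q has 1 at row 1, column 1; remove that cell from P, ejecting 4. So w(1) = 4. P is now [].

So w = 4 3 5 1 2.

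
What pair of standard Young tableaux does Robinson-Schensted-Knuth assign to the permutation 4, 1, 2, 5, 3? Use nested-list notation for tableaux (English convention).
P = [[1, 2, 3], [4, 5]], Q = [[1, 3, 4], [2, 5]]

Insert each entry of the permutation into P by Schensted row insertion, recording in Q the position of each new cell.

After inserting 4: P = [[4]].
After inserting 1: P = [[1], [4]].
After inserting 2: P = [[1, 2], [4]].
After inserting 5: P = [[1, 2, 5], [4]].
After inserting 3: P = [[1, 2, 3], [4, 5]].

So P = [[1, 2, 3], [4, 5]], Q = [[1, 3, 4], [2, 5]].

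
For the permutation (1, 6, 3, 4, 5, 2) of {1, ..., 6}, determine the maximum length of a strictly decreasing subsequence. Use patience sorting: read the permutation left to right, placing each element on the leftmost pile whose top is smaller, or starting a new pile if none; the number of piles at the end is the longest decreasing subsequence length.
3

1: new pile. tops = [1]
6: onto pile 1 (replacing 1). tops = [6]
3: new pile. tops = [6, 3]
4: onto pile 2 (replacing 3). tops = [6, 4]
5: onto pile 2 (replacing 4). tops = [6, 5]
2: new pile. tops = [6, 5, 2]

3 piles, so the longest decreasing subsequence has length 3.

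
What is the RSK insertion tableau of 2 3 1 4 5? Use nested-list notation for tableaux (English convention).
Insert 2: appended to row 1. P = [[2]].
Insert 3: appended to row 1. P = [[2, 3]].
Insert 1: 1 bumps 2 from row 1; 2 starts row 2. P = [[1, 3], [2]].
Insert 4: appended to row 1. P = [[1, 3, 4], [2]].
Insert 5: appended to row 1. P = [[1, 3, 4, 5], [2]].

So P = [[1, 3, 4, 5], [2]].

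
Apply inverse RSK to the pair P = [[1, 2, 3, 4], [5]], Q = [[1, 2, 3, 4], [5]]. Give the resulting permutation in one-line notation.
Reverse the RSK construction: for i from n down to 1, find the cell of Q containing i, remove the entry at that cell from P, and reverse-bump it up through P; the value ejected from row 1 is w(i).

Step i=5: Q has 5 at row 2, column 1; remove 5 from row 2 of P and reverse-bump: 5 enters row 1 and ejects 4. So w(5) = 4. P is now [[1, 2, 3, 5]].
Step i=4: Q has 4 at row 1, column 4; remove that cell from P, ejecting 5. So w(4) = 5. P is now [[1, 2, 3]].
Step i=3: Q has 3 at row 1, column 3; remove that cell from P, ejecting 3. So w(3) = 3. P is now [[1, 2]].
Step i=2: Q has 2 at row 1, column 2; remove that cell from P, ejecting 2. So w(2) = 2. P is now [[1]].
Step i=1: Q has 1 at row 1, column 1; remove that cell from P, ejecting 1. So w(1) = 1. P is now [].

So w = 1 2 3 5 4.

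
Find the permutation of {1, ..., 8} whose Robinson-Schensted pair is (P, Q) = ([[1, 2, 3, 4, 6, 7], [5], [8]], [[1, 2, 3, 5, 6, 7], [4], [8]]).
1 2 8 3 5 6 7 4

Reverse RSK: for i = n, n-1, ..., 1, locate i in Q, remove the corresponding corner cell from P, and reverse-bump its entry up through P; the value ejected from row 1 is w(i).

So w = 1 2 8 3 5 6 7 4.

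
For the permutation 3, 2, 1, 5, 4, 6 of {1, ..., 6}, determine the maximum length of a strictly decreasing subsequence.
3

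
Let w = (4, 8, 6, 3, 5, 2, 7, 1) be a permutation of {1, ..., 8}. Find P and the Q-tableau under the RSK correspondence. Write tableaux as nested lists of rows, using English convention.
Insert each entry of the permutation into P by Schensted row insertion, recording in Q the position of each new cell.

Insert 4: appended to row 1. P = [[4]].
Insert 8: appended to row 1. P = [[4, 8]].
Insert 6: 6 bumps 8 from row 1; 8 starts row 2. P = [[4, 6], [8]].
Insert 3: 3 bumps 4 from row 1; 4 bumps 8 from row 2; 8 starts row 3. P = [[3, 6], [4], [8]].
Insert 5: 5 bumps 6 from row 1; 6 appends to row 2. P = [[3, 5], [4, 6], [8]].
Insert 2: 2 bumps 3 from row 1; 3 bumps 4 from row 2; 4 bumps 8 from row 3; 8 starts row 4. P = [[2, 5], [3, 6], [4], [8]].
Insert 7: appended to row 1. P = [[2, 5, 7], [3, 6], [4], [8]].
Insert 1: 1 bumps 2 from row 1; 2 bumps 3 from row 2; 3 bumps 4 from row 3; 4 bumps 8 from row 4; 8 starts row 5. P = [[1, 5, 7], [2, 6], [3], [4], [8]].

So P = [[1, 5, 7], [2, 6], [3], [4], [8]], Q = [[1, 2, 7], [3, 5], [4], [6], [8]].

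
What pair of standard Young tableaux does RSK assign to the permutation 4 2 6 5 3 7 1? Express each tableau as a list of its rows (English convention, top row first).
Insert each entry of the permutation into P by Schensted row insertion, recording in Q the position of each new cell.

After inserting 4: P = [[4]].
After inserting 2: P = [[2], [4]].
After inserting 6: P = [[2, 6], [4]].
After inserting 5: P = [[2, 5], [4, 6]].
After inserting 3: P = [[2, 3], [4, 5], [6]].
After inserting 7: P = [[2, 3, 7], [4, 5], [6]].
After inserting 1: P = [[1, 3, 7], [2, 5], [4], [6]].

So P = [[1, 3, 7], [2, 5], [4], [6]], Q = [[1, 3, 6], [2, 4], [5], [7]].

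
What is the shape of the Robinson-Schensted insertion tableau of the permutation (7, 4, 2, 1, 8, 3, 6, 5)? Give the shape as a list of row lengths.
RSK row insertion gives P = [[1, 3, 5], [2, 6], [4, 8], [7]], which has shape [3, 2, 2, 1].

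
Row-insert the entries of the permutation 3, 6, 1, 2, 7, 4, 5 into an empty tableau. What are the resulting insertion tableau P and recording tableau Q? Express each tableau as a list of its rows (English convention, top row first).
Insert each entry of the permutation into P by Schensted row insertion, recording in Q the position of each new cell.

After inserting 3: P = [[3]].
After inserting 6: P = [[3, 6]].
After inserting 1: P = [[1, 6], [3]].
After inserting 2: P = [[1, 2], [3, 6]].
After inserting 7: P = [[1, 2, 7], [3, 6]].
After inserting 4: P = [[1, 2, 4], [3, 6, 7]].
After inserting 5: P = [[1, 2, 4, 5], [3, 6, 7]].

So P = [[1, 2, 4, 5], [3, 6, 7]], Q = [[1, 2, 5, 7], [3, 4, 6]].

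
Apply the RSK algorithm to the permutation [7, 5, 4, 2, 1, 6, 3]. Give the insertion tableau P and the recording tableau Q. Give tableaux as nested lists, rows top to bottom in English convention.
Insert each entry of the permutation into P by Schensted row insertion, recording in Q the position of each new cell.

Insert 7: appended to row 1. P = [[7]].
Insert 5: 5 bumps 7 from row 1; 7 starts row 2. P = [[5], [7]].
Insert 4: 4 bumps 5 from row 1; 5 bumps 7 from row 2; 7 starts row 3. P = [[4], [5], [7]].
Insert 2: 2 bumps 4 from row 1; 4 bumps 5 from row 2; 5 bumps 7 from row 3; 7 starts row 4. P = [[2], [4], [5], [7]].
Insert 1: 1 bumps 2 from row 1; 2 bumps 4 from row 2; 4 bumps 5 from row 3; 5 bumps 7 from row 4; 7 starts row 5. P = [[1], [2], [4], [5], [7]].
Insert 6: appended to row 1. P = [[1, 6], [2], [4], [5], [7]].
Insert 3: 3 bumps 6 from row 1; 6 appends to row 2. P = [[1, 3], [2, 6], [4], [5], [7]].

So P = [[1, 3], [2, 6], [4], [5], [7]], Q = [[1, 6], [2, 7], [3], [4], [5]].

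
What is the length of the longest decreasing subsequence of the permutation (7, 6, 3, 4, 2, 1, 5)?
5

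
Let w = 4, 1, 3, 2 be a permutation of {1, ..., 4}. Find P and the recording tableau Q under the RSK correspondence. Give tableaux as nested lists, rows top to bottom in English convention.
Insert each entry of the permutation into P by Schensted row insertion, recording in Q the position of each new cell.

Insert 4: appended to row 1. P = [[4]], Q = [[1]].
Insert 1: 1 bumps 4 from row 1; 4 starts row 2. P = [[1], [4]], Q = [[1], [2]].
Insert 3: appended to row 1. P = [[1, 3], [4]], Q = [[1, 3], [2]].
Insert 2: 2 bumps 3 from row 1; 3 bumps 4 from row 2; 4 starts row 3. P = [[1, 2], [3], [4]], Q = [[1, 3], [2], [4]].

So P = [[1, 2], [3], [4]], Q = [[1, 3], [2], [4]].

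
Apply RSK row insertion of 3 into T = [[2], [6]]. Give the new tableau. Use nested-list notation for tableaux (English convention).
[[2, 3], [6]]

3 is larger than every entry of row 1, so it is appended to row 1. The new tableau is [[2, 3], [6]].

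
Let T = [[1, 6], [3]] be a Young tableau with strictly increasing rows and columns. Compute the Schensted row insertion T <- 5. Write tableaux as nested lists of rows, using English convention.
In row 1, 5 replaces 6 (the leftmost entry greater than 5); 6 is bumped to row 2. 6 is appended to row 2. The new tableau is [[1, 5], [3, 6]].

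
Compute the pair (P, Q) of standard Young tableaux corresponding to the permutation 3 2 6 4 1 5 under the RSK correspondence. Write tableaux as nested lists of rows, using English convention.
Insert each entry of the permutation into P by Schensted row insertion, recording in Q the position of each new cell.

Insert 3: appended to row 1. P = [[3]].
Insert 2: 2 bumps 3 from row 1; 3 starts row 2. P = [[2], [3]].
Insert 6: appended to row 1. P = [[2, 6], [3]].
Insert 4: 4 bumps 6 from row 1; 6 appends to row 2. P = [[2, 4], [3, 6]].
Insert 1: 1 bumps 2 from row 1; 2 bumps 3 from row 2; 3 starts row 3. P = [[1, 4], [2, 6], [3]].
Insert 5: appended to row 1. P = [[1, 4, 5], [2, 6], [3]].

So P = [[1, 4, 5], [2, 6], [3]], Q = [[1, 3, 6], [2, 4], [5]].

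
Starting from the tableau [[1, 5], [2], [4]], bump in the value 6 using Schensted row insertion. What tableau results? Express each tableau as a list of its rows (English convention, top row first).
[[1, 5, 6], [2], [4]]

6 is larger than every entry of row 1, so it is appended to row 1. The new tableau is [[1, 5, 6], [2], [4]].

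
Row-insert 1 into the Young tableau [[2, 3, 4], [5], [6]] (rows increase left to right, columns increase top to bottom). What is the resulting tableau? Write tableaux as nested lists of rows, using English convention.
In row 1, 1 replaces 2 (the leftmost entry greater than 1); 2 is bumped to row 2. In row 2, 2 replaces 5 (the leftmost entry greater than 2); 5 is bumped to row 3. In row 3, 5 replaces 6 (the leftmost entry greater than 5); 6 is bumped to row 4. 6 starts a new row 4. The new tableau is [[1, 3, 4], [2], [5], [6]].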